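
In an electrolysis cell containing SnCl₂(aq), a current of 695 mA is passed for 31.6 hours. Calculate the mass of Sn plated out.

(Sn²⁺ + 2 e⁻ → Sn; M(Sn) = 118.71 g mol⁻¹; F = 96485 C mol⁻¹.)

Q = I·t = 0.6950 A × 113760 s = 79060 C.
n(e⁻) = Q/F = 79060 / 96485 = 0.8194 mol.
Sn²⁺ + 2 e⁻ → Sn, so n(Sn) = n(e⁻)/2 = 0.4097 mol.
m = n·M = 0.4097 × 118.71 = 48.6 g.

48.6 g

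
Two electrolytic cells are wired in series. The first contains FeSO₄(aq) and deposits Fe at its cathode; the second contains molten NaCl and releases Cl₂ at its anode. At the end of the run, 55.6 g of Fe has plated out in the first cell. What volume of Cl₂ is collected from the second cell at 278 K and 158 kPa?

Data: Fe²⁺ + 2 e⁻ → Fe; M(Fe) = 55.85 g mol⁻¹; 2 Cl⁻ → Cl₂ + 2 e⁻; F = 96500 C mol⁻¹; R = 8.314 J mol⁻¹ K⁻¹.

14.6 L

n(Fe) = 55.6 / 55.85 = 0.9955 mol, so n(e⁻) = 2 × 0.9955 = 1.991 mol.
The cells are in series, so the same 1.991 mol of electrons passes through the second cell.
2 Cl⁻ → Cl₂ + 2 e⁻ — 2 mol e⁻ per mol Cl₂, so n(Cl₂) = 1.991/2 = 0.9955 mol.
V = nRT/P = (0.9955 × 8.314 × 278) / (158 × 10³) = 0.0146 m³ = 14.6 L.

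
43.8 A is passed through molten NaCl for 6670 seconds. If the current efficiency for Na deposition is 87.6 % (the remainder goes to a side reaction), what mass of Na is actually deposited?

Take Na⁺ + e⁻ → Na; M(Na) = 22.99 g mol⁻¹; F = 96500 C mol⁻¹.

61.0 g

Q = I·t = 43.80 × 6670.0 = 292100 C.
n(e⁻) = 292100/96500 = 3.027 mol; theoretically n(Na) = 3.027/1 = 3.027 mol, m_theo = 69.60 g.
At 87.6 % efficiency, m_actual = 0.876 × 69.60 = 61.0 g.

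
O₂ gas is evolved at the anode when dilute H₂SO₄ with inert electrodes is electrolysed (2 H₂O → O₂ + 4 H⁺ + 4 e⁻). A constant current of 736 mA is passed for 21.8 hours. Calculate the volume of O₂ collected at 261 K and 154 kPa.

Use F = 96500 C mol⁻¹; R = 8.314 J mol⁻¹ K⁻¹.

Q = I·t = 0.7360 A × 78480 s = 57760 C.
n(e⁻) = Q/F = 57760 / 96500 = 0.5986 mol.
4 electrons are transferred per O₂ molecule, so n(O₂) = 0.5986 / 4 = 0.1496 mol.
V = nRT/P = (0.1496 × 8.314 × 261) / (154 × 10³ Pa) = 0.00211 m³ = 2.11 L.

2.11 L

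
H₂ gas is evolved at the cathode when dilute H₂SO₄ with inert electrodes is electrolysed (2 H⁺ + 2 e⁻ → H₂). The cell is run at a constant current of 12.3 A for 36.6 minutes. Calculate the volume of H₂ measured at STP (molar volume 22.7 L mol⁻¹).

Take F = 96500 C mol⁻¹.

Q = I·t = 12.30 A × 2196.0 s = 27010 C.
n(e⁻) = Q/F = 27010 / 96500 = 0.2799 mol.
2 electrons are transferred per H₂ molecule, so n(H₂) = 0.2799 / 2 = 0.1400 mol.
V = n × V_m = 0.1400 × 22.7 = 3.18 L.

3.18 L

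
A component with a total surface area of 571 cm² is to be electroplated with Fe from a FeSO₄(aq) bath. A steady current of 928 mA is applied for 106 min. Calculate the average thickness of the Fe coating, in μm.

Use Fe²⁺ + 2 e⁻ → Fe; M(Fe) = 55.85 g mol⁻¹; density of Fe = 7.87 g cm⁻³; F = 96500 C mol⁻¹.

3.80 μm

Q = I·t = 0.9280 × 6360.0 = 5902 C; n(e⁻) = 0.06116 mol.
n(Fe) = n(e⁻)/2 = 0.03058 mol, so m = 0.03058 × 55.85 = 1.708 g.
Volume = m/ρ = 1.708 / 7.87 = 0.2170 cm³.
Thickness = V/A = 0.2170 / 571 = 3.80 × 10⁻⁴ cm = 3.80 μm.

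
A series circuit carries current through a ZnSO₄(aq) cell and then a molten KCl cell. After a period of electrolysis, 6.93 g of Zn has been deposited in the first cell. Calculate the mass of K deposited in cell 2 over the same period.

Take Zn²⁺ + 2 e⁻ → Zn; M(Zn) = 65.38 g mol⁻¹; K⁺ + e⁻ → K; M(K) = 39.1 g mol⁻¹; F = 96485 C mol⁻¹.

8.29 g

n(Zn) = 6.93 / 65.38 = 0.1060 mol.
Since Zn²⁺ + 2 e⁻ → Zn, n(e⁻) passed = 2 × 0.1060 = 0.2120 mol.
Cells in series carry the same charge, so the same 0.2120 mol of electrons passes through cell 2.
K⁺ + e⁻ → K, so n(K) = 0.2120 / 1 = 0.2120 mol.
m(K) = 0.2120 × 39.1 = 8.29 g.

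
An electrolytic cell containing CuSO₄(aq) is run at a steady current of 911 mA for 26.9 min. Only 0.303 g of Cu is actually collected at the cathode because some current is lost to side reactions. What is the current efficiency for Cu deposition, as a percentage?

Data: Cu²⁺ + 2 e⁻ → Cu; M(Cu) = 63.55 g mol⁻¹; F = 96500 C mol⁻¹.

62.6 %

Q = I·t = 0.9110 × 1614.0 = 1470 C; n(e⁻) = 1470/96500 = 0.01524 mol.
Theoretical n(Cu) = n(e⁻)/2 = 0.007618 mol, i.e. m_theo = 0.007618 × 63.55 = 0.4842 g.
Efficiency = m_actual / m_theo = 0.303 / 0.4842 = 62.6 %.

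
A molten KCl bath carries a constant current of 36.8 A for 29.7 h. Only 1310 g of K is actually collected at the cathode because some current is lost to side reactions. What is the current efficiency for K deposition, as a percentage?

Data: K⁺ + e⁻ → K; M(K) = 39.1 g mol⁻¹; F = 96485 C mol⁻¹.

Q = I·t = 36.80 × 106920 = 3935000 C; n(e⁻) = 3935000/96485 = 40.78 mol.
Theoretical n(K) = n(e⁻)/1 = 40.78 mol, i.e. m_theo = 40.78 × 39.1 = 1594 g.
Efficiency = m_actual / m_theo = 1310 / 1594 = 82.2 %.

82.2 %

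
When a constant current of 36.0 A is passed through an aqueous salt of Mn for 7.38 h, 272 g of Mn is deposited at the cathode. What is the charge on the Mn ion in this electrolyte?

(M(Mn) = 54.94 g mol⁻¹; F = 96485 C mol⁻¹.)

Q = I·t = 36.00 A × 26568 s = 956400 C, so n(e⁻) = 956400/96485 = 9.913 mol.
n(Mn) deposited = 272 / 54.94 = 4.951 mol.
Electrons per atom = n(e⁻)/n(Mn) = 9.913 / 4.951 = 2.00 ≈ 2, so the ion is Mn²⁺.

+2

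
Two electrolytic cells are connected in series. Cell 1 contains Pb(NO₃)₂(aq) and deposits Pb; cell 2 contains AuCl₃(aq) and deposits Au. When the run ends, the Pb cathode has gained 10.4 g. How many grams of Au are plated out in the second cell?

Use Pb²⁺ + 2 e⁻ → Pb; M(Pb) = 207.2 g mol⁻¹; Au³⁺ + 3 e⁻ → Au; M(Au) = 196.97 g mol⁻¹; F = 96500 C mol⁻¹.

n(Pb) = 10.4 / 207.2 = 0.05019 mol.
Since Pb²⁺ + 2 e⁻ → Pb, n(e⁻) passed = 2 × 0.05019 = 0.1004 mol.
Cells in series carry the same charge, so the same 0.1004 mol of electrons passes through cell 2.
Au³⁺ + 3 e⁻ → Au, so n(Au) = 0.1004 / 3 = 0.03346 mol.
m(Au) = 0.03346 × 196.97 = 6.59 g.

6.59 g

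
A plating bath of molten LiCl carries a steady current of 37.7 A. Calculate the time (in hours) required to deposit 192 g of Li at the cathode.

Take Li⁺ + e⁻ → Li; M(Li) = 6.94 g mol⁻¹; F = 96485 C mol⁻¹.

n(Li) = m/M = 192 / 6.94 = 27.67 mol.
Each Li atom requires 1 electron, so n(e⁻) = 1 × 27.67 = 27.67 mol.
Q = n(e⁻)·F = 27.67 × 96485 = 2669000 C.
t = Q/I = 2669000 / 37.70 A = 70800 s = 19.7 h.

19.7 h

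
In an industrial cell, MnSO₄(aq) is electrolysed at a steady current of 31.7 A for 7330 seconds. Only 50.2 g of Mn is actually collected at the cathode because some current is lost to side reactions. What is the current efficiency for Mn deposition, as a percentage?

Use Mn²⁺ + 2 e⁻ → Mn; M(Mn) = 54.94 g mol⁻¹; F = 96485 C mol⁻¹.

75.9 %

Q = I·t = 31.70 × 7330.0 = 232400 C; n(e⁻) = 232400/96485 = 2.408 mol.
Theoretical n(Mn) = n(e⁻)/2 = 1.204 mol, i.e. m_theo = 1.204 × 54.94 = 66.15 g.
Efficiency = m_actual / m_theo = 50.2 / 66.15 = 75.9 %.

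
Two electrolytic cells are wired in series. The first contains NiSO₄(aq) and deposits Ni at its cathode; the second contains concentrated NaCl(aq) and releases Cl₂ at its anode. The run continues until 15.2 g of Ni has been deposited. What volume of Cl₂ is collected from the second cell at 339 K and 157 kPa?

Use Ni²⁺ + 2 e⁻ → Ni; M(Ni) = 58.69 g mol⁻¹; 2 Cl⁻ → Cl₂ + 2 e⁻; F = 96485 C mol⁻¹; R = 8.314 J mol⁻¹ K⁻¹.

n(Ni) = 15.2 / 58.69 = 0.2590 mol, so n(e⁻) = 2 × 0.2590 = 0.5180 mol.
The cells are in series, so the same 0.5180 mol of electrons passes through the second cell.
2 Cl⁻ → Cl₂ + 2 e⁻ — 2 mol e⁻ per mol Cl₂, so n(Cl₂) = 0.5180/2 = 0.2590 mol.
V = nRT/P = (0.2590 × 8.314 × 339) / (157 × 10³) = 0.00465 m³ = 4.65 L.

4.65 L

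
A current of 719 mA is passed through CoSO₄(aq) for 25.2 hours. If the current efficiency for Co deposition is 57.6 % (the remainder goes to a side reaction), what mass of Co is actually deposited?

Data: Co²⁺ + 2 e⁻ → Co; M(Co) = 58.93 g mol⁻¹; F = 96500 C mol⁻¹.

Q = I·t = 0.7190 × 90720 = 65230 C.
n(e⁻) = 65230/96500 = 0.6759 mol; theoretically n(Co) = 0.6759/2 = 0.3380 mol, m_theo = 19.92 g.
At 57.6 % efficiency, m_actual = 0.576 × 19.92 = 11.5 g.

11.5 g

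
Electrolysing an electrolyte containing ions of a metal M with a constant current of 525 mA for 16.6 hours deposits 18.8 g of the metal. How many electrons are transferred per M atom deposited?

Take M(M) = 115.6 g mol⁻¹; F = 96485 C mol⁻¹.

2

Q = I·t = 0.5250 A × 59760 s = 31370 C, so n(e⁻) = 31370/96485 = 0.3252 mol.
n(M) deposited = 18.8 / 115.6 = 0.1626 mol.
Electrons per atom = n(e⁻)/n(M) = 0.3252 / 0.1626 = 2.00 ≈ 2, so the ion is M²⁺.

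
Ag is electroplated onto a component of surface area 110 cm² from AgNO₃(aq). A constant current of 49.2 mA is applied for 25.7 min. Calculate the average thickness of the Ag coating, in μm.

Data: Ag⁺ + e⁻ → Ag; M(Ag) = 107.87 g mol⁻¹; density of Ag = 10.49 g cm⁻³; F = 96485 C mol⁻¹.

Q = I·t = 0.04920 × 1542.0 = 75.87 C; n(e⁻) = 0.0007863 mol.
n(Ag) = n(e⁻)/1 = 0.0007863 mol, so m = 0.0007863 × 107.87 = 0.08482 g.
Volume = m/ρ = 0.08482 / 10.49 = 0.008086 cm³.
Thickness = V/A = 0.008086 / 110 = 7.35 × 10⁻⁵ cm = 0.735 μm.

0.735 μm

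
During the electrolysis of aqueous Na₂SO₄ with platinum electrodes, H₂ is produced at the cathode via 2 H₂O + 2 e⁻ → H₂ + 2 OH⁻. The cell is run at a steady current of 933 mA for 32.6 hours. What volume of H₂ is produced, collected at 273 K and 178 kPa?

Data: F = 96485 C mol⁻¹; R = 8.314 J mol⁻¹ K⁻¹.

Q = I·t = 0.9330 A × 117360 s = 109500 C.
n(e⁻) = Q/F = 109500 / 96485 = 1.135 mol.
2 electrons are transferred per H₂ molecule, so n(H₂) = 1.135 / 2 = 0.5674 mol.
V = nRT/P = (0.5674 × 8.314 × 273) / (178 × 10³ Pa) = 0.00724 m³ = 7.24 L.

7.24 L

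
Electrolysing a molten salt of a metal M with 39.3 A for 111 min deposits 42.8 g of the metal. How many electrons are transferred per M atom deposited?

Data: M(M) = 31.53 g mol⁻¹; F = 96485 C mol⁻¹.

2

Q = I·t = 39.30 A × 6660.0 s = 261700 C, so n(e⁻) = 261700/96485 = 2.713 mol.
n(M) deposited = 42.8 / 31.53 = 1.357 mol.
Electrons per atom = n(e⁻)/n(M) = 2.713 / 1.357 = 2.00 ≈ 2, so the ion is M²⁺.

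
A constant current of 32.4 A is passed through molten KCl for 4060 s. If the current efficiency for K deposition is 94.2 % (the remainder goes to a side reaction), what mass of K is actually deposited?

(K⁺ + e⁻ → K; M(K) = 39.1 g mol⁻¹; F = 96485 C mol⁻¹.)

50.2 g

Q = I·t = 32.40 × 4060.0 = 131500 C.
n(e⁻) = 131500/96485 = 1.363 mol; theoretically n(K) = 1.363/1 = 1.363 mol, m_theo = 53.31 g.
At 94.2 % efficiency, m_actual = 0.942 × 53.31 = 50.2 g.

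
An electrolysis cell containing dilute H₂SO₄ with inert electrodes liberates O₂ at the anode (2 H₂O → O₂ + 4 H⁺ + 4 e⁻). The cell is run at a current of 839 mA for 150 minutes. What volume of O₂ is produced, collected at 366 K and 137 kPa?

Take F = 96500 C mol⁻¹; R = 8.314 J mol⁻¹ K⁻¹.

0.434 L

Q = I·t = 0.8390 A × 9000.0 s = 7551 C.
n(e⁻) = Q/F = 7551 / 96500 = 0.07825 mol.
4 electrons are transferred per O₂ molecule, so n(O₂) = 0.07825 / 4 = 0.01956 mol.
V = nRT/P = (0.01956 × 8.314 × 366) / (137 × 10³ Pa) = 4.34 × 10⁻⁴ m³ = 0.434 L.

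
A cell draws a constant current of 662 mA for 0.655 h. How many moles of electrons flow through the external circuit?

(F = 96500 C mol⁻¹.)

0.0162 mol

Q = I·t = 0.6620 A × 2358.0 s = 1561 C.
n(e⁻) = Q/F = 1561 / 96500 = 0.0162 mol.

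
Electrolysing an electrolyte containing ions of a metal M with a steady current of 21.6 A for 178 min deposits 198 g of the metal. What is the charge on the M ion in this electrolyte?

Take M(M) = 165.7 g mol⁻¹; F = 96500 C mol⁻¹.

+2

Q = I·t = 21.60 A × 10680 s = 230700 C, so n(e⁻) = 230700/96500 = 2.391 mol.
n(M) deposited = 198 / 165.7 = 1.195 mol.
Electrons per atom = n(e⁻)/n(M) = 2.391 / 1.195 = 2.00 ≈ 2, so the ion is M²⁺.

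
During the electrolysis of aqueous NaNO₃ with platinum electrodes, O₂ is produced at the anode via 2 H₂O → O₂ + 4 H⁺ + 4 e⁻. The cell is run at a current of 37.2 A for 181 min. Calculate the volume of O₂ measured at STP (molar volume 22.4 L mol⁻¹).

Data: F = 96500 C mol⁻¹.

Q = I·t = 37.20 A × 10860 s = 404000 C.
n(e⁻) = Q/F = 404000 / 96500 = 4.186 mol.
4 electrons are transferred per O₂ molecule, so n(O₂) = 4.186 / 4 = 1.047 mol.
V = n × V_m = 1.047 × 22.4 = 23.4 L.

23.4 L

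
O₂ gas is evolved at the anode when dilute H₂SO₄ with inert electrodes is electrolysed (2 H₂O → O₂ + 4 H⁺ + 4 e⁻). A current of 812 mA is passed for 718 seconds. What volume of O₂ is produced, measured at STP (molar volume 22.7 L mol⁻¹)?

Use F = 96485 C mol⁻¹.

0.0343 L

Q = I·t = 0.8120 A × 718.00 s = 583.0 C.
n(e⁻) = Q/F = 583.0 / 96485 = 0.006043 mol.
4 electrons are transferred per O₂ molecule, so n(O₂) = 0.006043 / 4 = 0.001511 mol.
V = n × V_m = 0.001511 × 22.7 = 0.0343 L.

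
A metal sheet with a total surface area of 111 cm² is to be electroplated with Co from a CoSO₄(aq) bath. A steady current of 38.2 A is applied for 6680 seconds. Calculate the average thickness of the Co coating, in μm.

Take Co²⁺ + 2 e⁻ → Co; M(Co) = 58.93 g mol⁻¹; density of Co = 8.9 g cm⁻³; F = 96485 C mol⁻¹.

789 μm

Q = I·t = 38.20 × 6680.0 = 255200 C; n(e⁻) = 2.645 mol.
n(Co) = n(e⁻)/2 = 1.322 mol, so m = 1.322 × 58.93 = 77.93 g.
Volume = m/ρ = 77.93 / 8.9 = 8.756 cm³.
Thickness = V/A = 8.756 / 111 = 0.0789 cm = 789 μm.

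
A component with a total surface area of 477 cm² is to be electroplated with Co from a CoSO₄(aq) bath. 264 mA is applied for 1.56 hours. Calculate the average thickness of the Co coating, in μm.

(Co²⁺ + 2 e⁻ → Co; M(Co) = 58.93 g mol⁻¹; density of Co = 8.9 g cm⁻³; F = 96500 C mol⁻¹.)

1.07 μm

Q = I·t = 0.2640 × 5616.0 = 1483 C; n(e⁻) = 0.01536 mol.
n(Co) = n(e⁻)/2 = 0.007682 mol, so m = 0.007682 × 58.93 = 0.4527 g.
Volume = m/ρ = 0.4527 / 8.9 = 0.05087 cm³.
Thickness = V/A = 0.05087 / 477 = 1.07 × 10⁻⁴ cm = 1.07 μm.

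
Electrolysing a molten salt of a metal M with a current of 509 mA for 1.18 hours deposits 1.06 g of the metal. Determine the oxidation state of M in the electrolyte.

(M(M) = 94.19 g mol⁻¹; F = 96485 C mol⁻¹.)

+2

Q = I·t = 0.5090 A × 4248.0 s = 2162 C, so n(e⁻) = 2162/96485 = 0.02241 mol.
n(M) deposited = 1.06 / 94.19 = 0.01125 mol.
Electrons per atom = n(e⁻)/n(M) = 0.02241 / 0.01125 = 1.99 ≈ 2, so the ion is M²⁺.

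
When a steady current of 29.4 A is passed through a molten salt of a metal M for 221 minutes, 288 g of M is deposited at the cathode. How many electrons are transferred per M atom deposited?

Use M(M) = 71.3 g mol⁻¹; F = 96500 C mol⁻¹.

1

Q = I·t = 29.40 A × 13260 s = 389800 C, so n(e⁻) = 389800/96500 = 4.040 mol.
n(M) deposited = 288 / 71.3 = 4.039 mol.
Electrons per atom = n(e⁻)/n(M) = 4.040 / 4.039 = 1.00 ≈ 1, so the ion is M⁺.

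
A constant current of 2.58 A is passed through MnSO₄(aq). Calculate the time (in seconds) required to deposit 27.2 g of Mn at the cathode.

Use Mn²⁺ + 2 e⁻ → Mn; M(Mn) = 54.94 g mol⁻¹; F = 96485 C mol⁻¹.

37000 s

n(Mn) = m/M = 27.2 / 54.94 = 0.4951 mol.
Each Mn atom requires 2 electrons, so n(e⁻) = 2 × 0.4951 = 0.9902 mol.
Q = n(e⁻)·F = 0.9902 × 96485 = 95540 C.
t = Q/I = 95540 / 2.580 A = 37030 s.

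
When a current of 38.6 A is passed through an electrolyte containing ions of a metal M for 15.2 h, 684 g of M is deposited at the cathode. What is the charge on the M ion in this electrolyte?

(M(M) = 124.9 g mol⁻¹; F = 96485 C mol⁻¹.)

Q = I·t = 38.60 A × 54720 s = 2112000 C, so n(e⁻) = 2112000/96485 = 21.89 mol.
n(M) deposited = 684 / 124.9 = 5.476 mol.
Electrons per atom = n(e⁻)/n(M) = 21.89 / 5.476 = 4.00 ≈ 4, so the ion is M⁴⁺.

+4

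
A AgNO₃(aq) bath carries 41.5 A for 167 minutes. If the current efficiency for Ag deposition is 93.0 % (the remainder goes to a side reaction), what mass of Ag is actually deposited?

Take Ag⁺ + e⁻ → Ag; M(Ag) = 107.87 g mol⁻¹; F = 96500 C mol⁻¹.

432 g

Q = I·t = 41.50 × 10020 = 415800 C.
n(e⁻) = 415800/96500 = 4.309 mol; theoretically n(Ag) = 4.309/1 = 4.309 mol, m_theo = 464.8 g.
At 93.0 % efficiency, m_actual = 0.930 × 464.8 = 432 g.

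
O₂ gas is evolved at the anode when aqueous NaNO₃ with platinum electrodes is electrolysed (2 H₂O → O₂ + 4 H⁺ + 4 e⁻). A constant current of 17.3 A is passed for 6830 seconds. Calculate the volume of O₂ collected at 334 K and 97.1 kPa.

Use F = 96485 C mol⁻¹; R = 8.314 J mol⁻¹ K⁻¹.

Q = I·t = 17.30 A × 6830.0 s = 118200 C.
n(e⁻) = Q/F = 118200 / 96485 = 1.225 mol.
4 electrons are transferred per O₂ molecule, so n(O₂) = 1.225 / 4 = 0.3062 mol.
V = nRT/P = (0.3062 × 8.314 × 334) / (97.1 × 10³ Pa) = 0.00876 m³ = 8.76 L.

8.76 L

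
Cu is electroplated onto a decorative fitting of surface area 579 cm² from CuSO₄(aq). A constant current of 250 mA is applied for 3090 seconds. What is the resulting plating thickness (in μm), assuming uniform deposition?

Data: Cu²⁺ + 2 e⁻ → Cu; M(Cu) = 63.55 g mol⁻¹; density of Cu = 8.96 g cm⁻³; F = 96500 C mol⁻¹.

Q = I·t = 0.2500 × 3090.0 = 772.5 C; n(e⁻) = 0.008005 mol.
n(Cu) = n(e⁻)/2 = 0.004003 mol, so m = 0.004003 × 63.55 = 0.2544 g.
Volume = m/ρ = 0.2544 / 8.96 = 0.02839 cm³.
Thickness = V/A = 0.02839 / 579 = 4.90 × 10⁻⁵ cm = 0.490 μm.

0.490 μm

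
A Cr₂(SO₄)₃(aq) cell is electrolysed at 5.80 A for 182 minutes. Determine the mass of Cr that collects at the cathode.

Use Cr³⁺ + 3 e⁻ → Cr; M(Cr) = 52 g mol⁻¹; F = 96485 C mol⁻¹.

Q = I·t = 5.800 A × 10920 s = 63340 C.
n(e⁻) = Q/F = 63340 / 96485 = 0.6564 mol.
Cr³⁺ + 3 e⁻ → Cr, so n(Cr) = n(e⁻)/3 = 0.2188 mol.
m = n·M = 0.2188 × 52 = 11.4 g.

11.4 g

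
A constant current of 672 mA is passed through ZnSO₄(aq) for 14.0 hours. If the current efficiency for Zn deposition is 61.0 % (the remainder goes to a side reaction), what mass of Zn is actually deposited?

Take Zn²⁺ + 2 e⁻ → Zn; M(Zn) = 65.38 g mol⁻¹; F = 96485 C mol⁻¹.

7.00 g

Q = I·t = 0.6720 × 50400 = 33870 C.
n(e⁻) = 33870/96485 = 0.3510 mol; theoretically n(Zn) = 0.3510/2 = 0.1755 mol, m_theo = 11.48 g.
At 61.0 % efficiency, m_actual = 0.610 × 11.48 = 7.00 g.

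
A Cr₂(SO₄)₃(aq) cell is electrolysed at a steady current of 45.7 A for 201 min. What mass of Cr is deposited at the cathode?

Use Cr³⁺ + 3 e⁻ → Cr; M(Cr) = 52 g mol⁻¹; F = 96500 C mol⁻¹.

99.0 g

Q = I·t = 45.70 A × 12060 s = 551100 C.
n(e⁻) = Q/F = 551100 / 96500 = 5.711 mol.
Cr³⁺ + 3 e⁻ → Cr, so n(Cr) = n(e⁻)/3 = 1.904 mol.
m = n·M = 1.904 × 52 = 99.0 g.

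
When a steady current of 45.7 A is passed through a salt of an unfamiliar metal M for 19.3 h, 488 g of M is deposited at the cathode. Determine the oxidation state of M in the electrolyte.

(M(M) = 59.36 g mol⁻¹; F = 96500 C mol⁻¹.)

Q = I·t = 45.70 A × 69480 s = 3175000 C, so n(e⁻) = 3175000/96500 = 32.90 mol.
n(M) deposited = 488 / 59.36 = 8.221 mol.
Electrons per atom = n(e⁻)/n(M) = 32.90 / 8.221 = 4.00 ≈ 4, so the ion is M⁴⁺.

+4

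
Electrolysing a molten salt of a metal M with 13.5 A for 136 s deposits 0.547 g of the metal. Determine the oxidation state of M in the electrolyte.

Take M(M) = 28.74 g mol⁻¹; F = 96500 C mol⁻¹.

+1

Q = I·t = 13.50 A × 136.00 s = 1836 C, so n(e⁻) = 1836/96500 = 0.01903 mol.
n(M) deposited = 0.547 / 28.74 = 0.01903 mol.
Electrons per atom = n(e⁻)/n(M) = 0.01903 / 0.01903 = 1.00 ≈ 1, so the ion is M⁺.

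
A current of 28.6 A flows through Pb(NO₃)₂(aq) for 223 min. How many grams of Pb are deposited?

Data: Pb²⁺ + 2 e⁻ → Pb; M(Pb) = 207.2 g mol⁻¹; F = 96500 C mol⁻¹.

411 g

Q = I·t = 28.60 A × 13380 s = 382700 C.
n(e⁻) = Q/F = 382700 / 96500 = 3.965 mol.
Pb²⁺ + 2 e⁻ → Pb, so n(Pb) = n(e⁻)/2 = 1.983 mol.
m = n·M = 1.983 × 207.2 = 411 g.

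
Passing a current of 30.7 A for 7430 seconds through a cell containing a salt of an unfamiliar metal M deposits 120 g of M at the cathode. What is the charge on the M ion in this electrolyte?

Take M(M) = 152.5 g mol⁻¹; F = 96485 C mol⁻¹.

Q = I·t = 30.70 A × 7430.0 s = 228100 C, so n(e⁻) = 228100/96485 = 2.364 mol.
n(M) deposited = 120 / 152.5 = 0.7869 mol.
Electrons per atom = n(e⁻)/n(M) = 2.364 / 0.7869 = 3.00 ≈ 3, so the ion is M³⁺.

+3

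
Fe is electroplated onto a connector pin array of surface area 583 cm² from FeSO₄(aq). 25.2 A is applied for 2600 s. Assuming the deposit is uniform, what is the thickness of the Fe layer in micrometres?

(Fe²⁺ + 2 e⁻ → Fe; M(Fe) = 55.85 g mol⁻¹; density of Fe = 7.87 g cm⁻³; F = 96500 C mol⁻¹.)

41.3 μm

Q = I·t = 25.20 × 2600.0 = 65520 C; n(e⁻) = 0.6790 mol.
n(Fe) = n(e⁻)/2 = 0.3395 mol, so m = 0.3395 × 55.85 = 18.96 g.
Volume = m/ρ = 18.96 / 7.87 = 2.409 cm³.
Thickness = V/A = 2.409 / 583 = 0.00413 cm = 41.3 μm.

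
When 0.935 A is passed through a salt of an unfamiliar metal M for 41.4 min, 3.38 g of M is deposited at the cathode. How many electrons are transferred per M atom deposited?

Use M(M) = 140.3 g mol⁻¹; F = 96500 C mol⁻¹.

1

Q = I·t = 0.9350 A × 2484.0 s = 2323 C, so n(e⁻) = 2323/96500 = 0.02407 mol.
n(M) deposited = 3.38 / 140.3 = 0.02409 mol.
Electrons per atom = n(e⁻)/n(M) = 0.02407 / 0.02409 = 0.999 ≈ 1, so the ion is M⁺.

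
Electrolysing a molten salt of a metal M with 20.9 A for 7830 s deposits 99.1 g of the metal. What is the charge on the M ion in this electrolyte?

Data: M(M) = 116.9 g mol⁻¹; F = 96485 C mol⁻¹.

Q = I·t = 20.90 A × 7830.0 s = 163600 C, so n(e⁻) = 163600/96485 = 1.696 mol.
n(M) deposited = 99.1 / 116.9 = 0.8477 mol.
Electrons per atom = n(e⁻)/n(M) = 1.696 / 0.8477 = 2.00 ≈ 2, so the ion is M²⁺.

+2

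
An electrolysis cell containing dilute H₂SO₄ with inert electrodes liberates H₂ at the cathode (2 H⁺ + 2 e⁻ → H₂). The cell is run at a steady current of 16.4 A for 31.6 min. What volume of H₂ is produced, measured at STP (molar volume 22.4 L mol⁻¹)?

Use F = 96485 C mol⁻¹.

Q = I·t = 16.40 A × 1896.0 s = 31090 C.
n(e⁻) = Q/F = 31090 / 96485 = 0.3223 mol.
2 electrons are transferred per H₂ molecule, so n(H₂) = 0.3223 / 2 = 0.1611 mol.
V = n × V_m = 0.1611 × 22.4 = 3.61 L.

3.61 L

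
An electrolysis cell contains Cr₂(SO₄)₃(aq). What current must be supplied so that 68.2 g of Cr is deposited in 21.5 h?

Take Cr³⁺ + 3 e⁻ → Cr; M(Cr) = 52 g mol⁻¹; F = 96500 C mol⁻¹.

n(Cr) = 68.2 / 52 = 1.312 mol.
n(e⁻) = 3 × 1.312 = 3.935 mol.
Q = n(e⁻)·F = 3.935 × 96500 = 379700 C.
I = Q/t = 379700 / 77400 s = 4.91 A.

4.91 A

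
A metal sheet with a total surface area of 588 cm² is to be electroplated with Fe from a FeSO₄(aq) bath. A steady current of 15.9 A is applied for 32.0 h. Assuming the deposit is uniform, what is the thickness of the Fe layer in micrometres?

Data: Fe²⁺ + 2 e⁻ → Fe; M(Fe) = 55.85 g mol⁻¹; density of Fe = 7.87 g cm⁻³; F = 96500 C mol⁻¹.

Q = I·t = 15.90 × 115200 = 1832000 C; n(e⁻) = 18.98 mol.
n(Fe) = n(e⁻)/2 = 9.491 mol, so m = 9.491 × 55.85 = 530.0 g.
Volume = m/ρ = 530.0 / 7.87 = 67.35 cm³.
Thickness = V/A = 67.35 / 588 = 0.115 cm = 1150 μm.

1150 μm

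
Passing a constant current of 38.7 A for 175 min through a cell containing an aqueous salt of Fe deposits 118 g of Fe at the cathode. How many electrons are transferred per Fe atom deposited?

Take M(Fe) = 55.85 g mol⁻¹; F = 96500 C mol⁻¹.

2

Q = I·t = 38.70 A × 10500 s = 406400 C, so n(e⁻) = 406400/96500 = 4.211 mol.
n(Fe) deposited = 118 / 55.85 = 2.113 mol.
Electrons per atom = n(e⁻)/n(Fe) = 4.211 / 2.113 = 1.99 ≈ 2, so the ion is Fe²⁺.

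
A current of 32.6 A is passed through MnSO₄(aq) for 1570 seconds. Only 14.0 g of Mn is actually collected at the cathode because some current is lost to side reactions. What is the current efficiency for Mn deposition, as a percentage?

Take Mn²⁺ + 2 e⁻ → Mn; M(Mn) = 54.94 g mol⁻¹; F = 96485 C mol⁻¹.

Q = I·t = 32.60 × 1570.0 = 51180 C; n(e⁻) = 51180/96485 = 0.5305 mol.
Theoretical n(Mn) = n(e⁻)/2 = 0.2652 mol, i.e. m_theo = 0.2652 × 54.94 = 14.57 g.
Efficiency = m_actual / m_theo = 14.0 / 14.57 = 96.1 %.

96.1 %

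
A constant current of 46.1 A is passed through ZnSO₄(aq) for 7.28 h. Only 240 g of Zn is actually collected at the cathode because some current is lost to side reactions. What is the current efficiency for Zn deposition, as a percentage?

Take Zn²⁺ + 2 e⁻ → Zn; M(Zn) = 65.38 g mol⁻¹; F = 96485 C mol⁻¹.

Q = I·t = 46.10 × 26208 = 1208000 C; n(e⁻) = 1208000/96485 = 12.52 mol.
Theoretical n(Zn) = n(e⁻)/2 = 6.261 mol, i.e. m_theo = 6.261 × 65.38 = 409.3 g.
Efficiency = m_actual / m_theo = 240 / 409.3 = 58.6 %.

58.6 %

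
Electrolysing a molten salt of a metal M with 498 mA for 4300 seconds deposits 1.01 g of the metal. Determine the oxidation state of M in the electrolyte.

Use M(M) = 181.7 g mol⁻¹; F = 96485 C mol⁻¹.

Q = I·t = 0.4980 A × 4300.0 s = 2141 C, so n(e⁻) = 2141/96485 = 0.02219 mol.
n(M) deposited = 1.01 / 181.7 = 0.005559 mol.
Electrons per atom = n(e⁻)/n(M) = 0.02219 / 0.005559 = 3.99 ≈ 4, so the ion is M⁴⁺.

+4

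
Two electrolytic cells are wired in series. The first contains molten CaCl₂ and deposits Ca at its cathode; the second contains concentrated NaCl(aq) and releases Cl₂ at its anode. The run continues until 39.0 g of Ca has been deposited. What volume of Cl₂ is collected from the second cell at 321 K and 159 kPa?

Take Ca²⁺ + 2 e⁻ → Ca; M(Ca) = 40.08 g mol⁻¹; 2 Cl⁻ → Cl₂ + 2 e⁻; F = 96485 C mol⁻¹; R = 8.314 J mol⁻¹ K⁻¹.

n(Ca) = 39.0 / 40.08 = 0.9731 mol, so n(e⁻) = 2 × 0.9731 = 1.946 mol.
The cells are in series, so the same 1.946 mol of electrons passes through the second cell.
2 Cl⁻ → Cl₂ + 2 e⁻ — 2 mol e⁻ per mol Cl₂, so n(Cl₂) = 1.946/2 = 0.9731 mol.
V = nRT/P = (0.9731 × 8.314 × 321) / (159 × 10³) = 0.0163 m³ = 16.3 L.

16.3 L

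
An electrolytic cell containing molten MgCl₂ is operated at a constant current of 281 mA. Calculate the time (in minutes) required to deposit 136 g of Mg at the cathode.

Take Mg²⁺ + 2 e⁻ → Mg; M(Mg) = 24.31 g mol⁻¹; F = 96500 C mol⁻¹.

n(Mg) = m/M = 136 / 24.31 = 5.594 mol.
Each Mg atom requires 2 electrons, so n(e⁻) = 2 × 5.594 = 11.19 mol.
Q = n(e⁻)·F = 11.19 × 96500 = 1080000 C.
t = Q/I = 1080000 / 0.2810 A = 3842000 s = 64000 min.

64000 min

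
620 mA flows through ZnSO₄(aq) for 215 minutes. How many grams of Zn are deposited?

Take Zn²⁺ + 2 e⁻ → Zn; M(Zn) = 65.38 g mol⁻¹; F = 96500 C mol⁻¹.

2.71 g

Q = I·t = 0.6200 A × 12900 s = 7998 C.
n(e⁻) = Q/F = 7998 / 96500 = 0.08288 mol.
Zn²⁺ + 2 e⁻ → Zn, so n(Zn) = n(e⁻)/2 = 0.04144 mol.
m = n·M = 0.04144 × 65.38 = 2.71 g.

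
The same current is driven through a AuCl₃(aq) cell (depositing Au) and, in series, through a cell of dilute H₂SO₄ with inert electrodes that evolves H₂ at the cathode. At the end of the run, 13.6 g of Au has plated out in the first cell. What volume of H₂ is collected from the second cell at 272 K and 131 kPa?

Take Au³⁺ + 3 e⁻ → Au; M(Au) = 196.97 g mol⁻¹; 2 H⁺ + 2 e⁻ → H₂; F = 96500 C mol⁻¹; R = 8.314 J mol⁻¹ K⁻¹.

1.79 L

n(Au) = 13.6 / 196.97 = 0.06905 mol, so n(e⁻) = 3 × 0.06905 = 0.2071 mol.
The cells are in series, so the same 0.2071 mol of electrons passes through the second cell.
2 H⁺ + 2 e⁻ → H₂ — 2 mol e⁻ per mol H₂, so n(H₂) = 0.2071/2 = 0.1036 mol.
V = nRT/P = (0.1036 × 8.314 × 272) / (131 × 10³) = 0.00179 m³ = 1.79 L.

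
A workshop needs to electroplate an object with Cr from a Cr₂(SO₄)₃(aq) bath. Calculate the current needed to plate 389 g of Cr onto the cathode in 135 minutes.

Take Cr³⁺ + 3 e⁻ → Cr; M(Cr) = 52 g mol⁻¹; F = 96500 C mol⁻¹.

n(Cr) = 389 / 52 = 7.481 mol.
n(e⁻) = 3 × 7.481 = 22.44 mol.
Q = n(e⁻)·F = 22.44 × 96500 = 2166000 C.
I = Q/t = 2166000 / 8100.0 s = 267 A.

267 A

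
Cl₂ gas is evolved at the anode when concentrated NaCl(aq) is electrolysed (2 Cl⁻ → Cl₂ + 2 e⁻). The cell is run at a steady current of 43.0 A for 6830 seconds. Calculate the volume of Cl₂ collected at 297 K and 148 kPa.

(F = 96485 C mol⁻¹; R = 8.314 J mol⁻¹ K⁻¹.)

Q = I·t = 43.00 A × 6830.0 s = 293700 C.
n(e⁻) = Q/F = 293700 / 96485 = 3.044 mol.
2 electrons are transferred per Cl₂ molecule, so n(Cl₂) = 3.044 / 2 = 1.522 mol.
V = nRT/P = (1.522 × 8.314 × 297) / (148 × 10³ Pa) = 0.0254 m³ = 25.4 L.

25.4 L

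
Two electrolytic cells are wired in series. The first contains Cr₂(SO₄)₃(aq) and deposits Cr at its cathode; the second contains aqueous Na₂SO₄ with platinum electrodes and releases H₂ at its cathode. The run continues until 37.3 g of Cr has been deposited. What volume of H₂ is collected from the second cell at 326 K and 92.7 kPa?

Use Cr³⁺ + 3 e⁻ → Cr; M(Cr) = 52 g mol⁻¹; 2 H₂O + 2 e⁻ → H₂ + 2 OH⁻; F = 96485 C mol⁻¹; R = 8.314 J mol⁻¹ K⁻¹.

n(Cr) = 37.3 / 52 = 0.7173 mol, so n(e⁻) = 3 × 0.7173 = 2.152 mol.
The cells are in series, so the same 2.152 mol of electrons passes through the second cell.
2 H₂O + 2 e⁻ → H₂ + 2 OH⁻ — 2 mol e⁻ per mol H₂, so n(H₂) = 2.152/2 = 1.076 mol.
V = nRT/P = (1.076 × 8.314 × 326) / (92.7 × 10³) = 0.0315 m³ = 31.5 L.

31.5 L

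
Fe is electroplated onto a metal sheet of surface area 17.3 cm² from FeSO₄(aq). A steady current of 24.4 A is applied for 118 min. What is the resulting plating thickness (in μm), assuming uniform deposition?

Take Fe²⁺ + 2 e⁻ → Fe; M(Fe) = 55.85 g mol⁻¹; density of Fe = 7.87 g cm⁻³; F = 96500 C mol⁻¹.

3670 μm

Q = I·t = 24.40 × 7080.0 = 172800 C; n(e⁻) = 1.790 mol.
n(Fe) = n(e⁻)/2 = 0.8951 mol, so m = 0.8951 × 55.85 = 49.99 g.
Volume = m/ρ = 49.99 / 7.87 = 6.352 cm³.
Thickness = V/A = 6.352 / 17.3 = 0.367 cm = 3670 μm.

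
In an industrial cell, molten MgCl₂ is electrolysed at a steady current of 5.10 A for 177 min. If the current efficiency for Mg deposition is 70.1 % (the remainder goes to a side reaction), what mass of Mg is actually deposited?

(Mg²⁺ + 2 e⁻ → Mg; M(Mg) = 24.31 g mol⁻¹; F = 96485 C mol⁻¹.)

4.78 g

Q = I·t = 5.100 × 10620 = 54160 C.
n(e⁻) = 54160/96485 = 0.5614 mol; theoretically n(Mg) = 0.5614/2 = 0.2807 mol, m_theo = 6.823 g.
At 70.1 % efficiency, m_actual = 0.701 × 6.823 = 4.78 g.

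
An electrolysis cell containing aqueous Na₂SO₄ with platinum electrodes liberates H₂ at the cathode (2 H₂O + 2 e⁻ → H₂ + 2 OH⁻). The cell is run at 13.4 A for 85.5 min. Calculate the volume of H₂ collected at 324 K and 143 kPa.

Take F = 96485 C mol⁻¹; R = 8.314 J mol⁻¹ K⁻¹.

6.71 L

Q = I·t = 13.40 A × 5130.0 s = 68740 C.
n(e⁻) = Q/F = 68740 / 96485 = 0.7125 mol.
2 electrons are transferred per H₂ molecule, so n(H₂) = 0.7125 / 2 = 0.3562 mol.
V = nRT/P = (0.3562 × 8.314 × 324) / (143 × 10³ Pa) = 0.00671 m³ = 6.71 L.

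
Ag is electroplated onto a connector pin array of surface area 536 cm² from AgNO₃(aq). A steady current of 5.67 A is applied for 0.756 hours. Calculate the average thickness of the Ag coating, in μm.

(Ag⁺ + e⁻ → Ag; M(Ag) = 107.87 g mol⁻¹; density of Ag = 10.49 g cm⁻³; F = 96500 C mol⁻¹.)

30.7 μm

Q = I·t = 5.670 × 2721.6 = 15430 C; n(e⁻) = 0.1599 mol.
n(Ag) = n(e⁻)/1 = 0.1599 mol, so m = 0.1599 × 107.87 = 17.25 g.
Volume = m/ρ = 17.25 / 10.49 = 1.644 cm³.
Thickness = V/A = 1.644 / 536 = 0.00307 cm = 30.7 μm.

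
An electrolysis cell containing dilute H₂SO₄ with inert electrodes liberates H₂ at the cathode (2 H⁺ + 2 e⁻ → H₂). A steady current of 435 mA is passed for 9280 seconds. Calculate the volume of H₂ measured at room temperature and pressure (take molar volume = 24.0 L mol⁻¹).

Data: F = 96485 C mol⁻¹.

Q = I·t = 0.4350 A × 9280.0 s = 4037 C.
n(e⁻) = Q/F = 4037 / 96485 = 0.04184 mol.
2 electrons are transferred per H₂ molecule, so n(H₂) = 0.04184 / 2 = 0.02092 mol.
V = n × V_m = 0.02092 × 24.0 = 0.502 L.

0.502 L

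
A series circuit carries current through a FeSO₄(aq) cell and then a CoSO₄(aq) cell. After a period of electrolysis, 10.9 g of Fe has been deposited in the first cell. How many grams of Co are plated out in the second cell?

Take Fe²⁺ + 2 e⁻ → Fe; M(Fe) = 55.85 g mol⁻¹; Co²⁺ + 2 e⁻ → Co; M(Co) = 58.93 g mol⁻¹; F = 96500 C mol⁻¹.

n(Fe) = 10.9 / 55.85 = 0.1952 mol.
Since Fe²⁺ + 2 e⁻ → Fe, n(e⁻) passed = 2 × 0.1952 = 0.3903 mol.
Cells in series carry the same charge, so the same 0.3903 mol of electrons passes through cell 2.
Co²⁺ + 2 e⁻ → Co, so n(Co) = 0.3903 / 2 = 0.1952 mol.
m(Co) = 0.1952 × 58.93 = 11.5 g.

11.5 g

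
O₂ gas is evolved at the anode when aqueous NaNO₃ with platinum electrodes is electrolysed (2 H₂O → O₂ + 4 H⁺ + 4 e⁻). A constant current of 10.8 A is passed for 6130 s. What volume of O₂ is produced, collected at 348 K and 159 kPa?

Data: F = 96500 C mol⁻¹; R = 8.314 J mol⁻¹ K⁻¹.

Q = I·t = 10.80 A × 6130.0 s = 66200 C.
n(e⁻) = Q/F = 66200 / 96500 = 0.6861 mol.
4 electrons are transferred per O₂ molecule, so n(O₂) = 0.6861 / 4 = 0.1715 mol.
V = nRT/P = (0.1715 × 8.314 × 348) / (159 × 10³ Pa) = 0.00312 m³ = 3.12 L.

3.12 L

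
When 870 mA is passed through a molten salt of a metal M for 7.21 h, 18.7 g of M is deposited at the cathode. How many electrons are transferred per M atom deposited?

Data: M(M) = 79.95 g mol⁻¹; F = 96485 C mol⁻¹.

1

Q = I·t = 0.8700 A × 25956 s = 22580 C, so n(e⁻) = 22580/96485 = 0.2340 mol.
n(M) deposited = 18.7 / 79.95 = 0.2339 mol.
Electrons per atom = n(e⁻)/n(M) = 0.2340 / 0.2339 = 1.00 ≈ 1, so the ion is M⁺.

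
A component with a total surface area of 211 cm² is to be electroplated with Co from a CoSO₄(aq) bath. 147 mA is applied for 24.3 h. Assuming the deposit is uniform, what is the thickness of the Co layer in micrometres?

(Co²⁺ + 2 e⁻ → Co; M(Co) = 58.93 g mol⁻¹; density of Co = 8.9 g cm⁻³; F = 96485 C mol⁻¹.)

20.9 μm

Q = I·t = 0.1470 × 87480 = 12860 C; n(e⁻) = 0.1333 mol.
n(Co) = n(e⁻)/2 = 0.06664 mol, so m = 0.06664 × 58.93 = 3.927 g.
Volume = m/ρ = 3.927 / 8.9 = 0.4412 cm³.
Thickness = V/A = 0.4412 / 211 = 0.00209 cm = 20.9 μm.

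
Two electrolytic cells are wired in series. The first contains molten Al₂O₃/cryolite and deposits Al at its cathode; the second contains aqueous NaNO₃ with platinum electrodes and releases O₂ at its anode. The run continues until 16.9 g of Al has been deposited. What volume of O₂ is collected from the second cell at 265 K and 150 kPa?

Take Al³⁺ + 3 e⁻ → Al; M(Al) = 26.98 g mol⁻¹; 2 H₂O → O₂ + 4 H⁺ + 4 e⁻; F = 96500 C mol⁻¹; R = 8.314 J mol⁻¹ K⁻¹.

6.90 L

n(Al) = 16.9 / 26.98 = 0.6264 mol, so n(e⁻) = 3 × 0.6264 = 1.879 mol.
The cells are in series, so the same 1.879 mol of electrons passes through the second cell.
2 H₂O → O₂ + 4 H⁺ + 4 e⁻ — 4 mol e⁻ per mol O₂, so n(O₂) = 1.879/4 = 0.4698 mol.
V = nRT/P = (0.4698 × 8.314 × 265) / (150 × 10³) = 0.00690 m³ = 6.90 L.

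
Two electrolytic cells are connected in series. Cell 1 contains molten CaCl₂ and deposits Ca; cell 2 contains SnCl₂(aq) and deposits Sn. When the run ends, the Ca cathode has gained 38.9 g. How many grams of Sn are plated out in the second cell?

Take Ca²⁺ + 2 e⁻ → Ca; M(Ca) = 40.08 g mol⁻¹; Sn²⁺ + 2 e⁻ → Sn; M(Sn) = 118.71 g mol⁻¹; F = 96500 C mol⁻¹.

n(Ca) = 38.9 / 40.08 = 0.9706 mol.
Since Ca²⁺ + 2 e⁻ → Ca, n(e⁻) passed = 2 × 0.9706 = 1.941 mol.
Cells in series carry the same charge, so the same 1.941 mol of electrons passes through cell 2.
Sn²⁺ + 2 e⁻ → Sn, so n(Sn) = 1.941 / 2 = 0.9706 mol.
m(Sn) = 0.9706 × 118.71 = 115 g.

115 g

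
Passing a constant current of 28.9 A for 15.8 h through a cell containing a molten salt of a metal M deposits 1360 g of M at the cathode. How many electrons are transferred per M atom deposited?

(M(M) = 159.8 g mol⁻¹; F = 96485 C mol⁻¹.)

2

Q = I·t = 28.90 A × 56880 s = 1644000 C, so n(e⁻) = 1644000/96485 = 17.04 mol.
n(M) deposited = 1360 / 159.8 = 8.511 mol.
Electrons per atom = n(e⁻)/n(M) = 17.04 / 8.511 = 2.00 ≈ 2, so the ion is M²⁺.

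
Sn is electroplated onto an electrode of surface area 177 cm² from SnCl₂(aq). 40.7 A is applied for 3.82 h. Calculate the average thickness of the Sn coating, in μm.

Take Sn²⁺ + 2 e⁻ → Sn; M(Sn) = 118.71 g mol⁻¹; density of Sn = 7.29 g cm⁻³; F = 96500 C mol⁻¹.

Q = I·t = 40.70 × 13752 = 559700 C; n(e⁻) = 5.800 mol.
n(Sn) = n(e⁻)/2 = 2.900 mol, so m = 2.900 × 118.71 = 344.3 g.
Volume = m/ρ = 344.3 / 7.29 = 47.22 cm³.
Thickness = V/A = 47.22 / 177 = 0.267 cm = 2670 μm.

2670 μm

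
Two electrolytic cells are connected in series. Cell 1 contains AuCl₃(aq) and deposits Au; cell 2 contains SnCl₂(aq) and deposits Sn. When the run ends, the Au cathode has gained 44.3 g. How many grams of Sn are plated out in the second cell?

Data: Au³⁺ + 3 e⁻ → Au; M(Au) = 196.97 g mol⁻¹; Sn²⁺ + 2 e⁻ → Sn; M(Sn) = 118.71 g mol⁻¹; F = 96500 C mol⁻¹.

40.0 g

n(Au) = 44.3 / 196.97 = 0.2249 mol.
Since Au³⁺ + 3 e⁻ → Au, n(e⁻) passed = 3 × 0.2249 = 0.6747 mol.
Cells in series carry the same charge, so the same 0.6747 mol of electrons passes through cell 2.
Sn²⁺ + 2 e⁻ → Sn, so n(Sn) = 0.6747 / 2 = 0.3374 mol.
m(Sn) = 0.3374 × 118.71 = 40.0 g.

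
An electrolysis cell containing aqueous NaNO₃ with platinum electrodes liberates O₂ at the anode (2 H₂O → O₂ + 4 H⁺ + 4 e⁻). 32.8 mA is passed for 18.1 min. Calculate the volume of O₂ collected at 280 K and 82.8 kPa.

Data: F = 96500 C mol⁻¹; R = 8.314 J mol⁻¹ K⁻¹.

Q = I·t = 0.03280 A × 1086.0 s = 35.62 C.
n(e⁻) = Q/F = 35.62 / 96500 = 0.0003691 mol.
4 electrons are transferred per O₂ molecule, so n(O₂) = 0.0003691 / 4 = 0.00009228 mol.
V = nRT/P = (0.00009228 × 8.314 × 280) / (82.8 × 10³ Pa) = 2.59 × 10⁻⁶ m³ = 0.00259 L.

0.00259 L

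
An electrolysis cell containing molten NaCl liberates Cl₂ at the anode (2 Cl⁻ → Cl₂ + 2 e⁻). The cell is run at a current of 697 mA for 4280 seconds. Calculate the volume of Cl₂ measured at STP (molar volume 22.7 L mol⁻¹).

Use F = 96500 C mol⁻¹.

0.351 L

Q = I·t = 0.6970 A × 4280.0 s = 2983 C.
n(e⁻) = Q/F = 2983 / 96500 = 0.03091 mol.
2 electrons are transferred per Cl₂ molecule, so n(Cl₂) = 0.03091 / 2 = 0.01546 mol.
V = n × V_m = 0.01546 × 22.7 = 0.351 L.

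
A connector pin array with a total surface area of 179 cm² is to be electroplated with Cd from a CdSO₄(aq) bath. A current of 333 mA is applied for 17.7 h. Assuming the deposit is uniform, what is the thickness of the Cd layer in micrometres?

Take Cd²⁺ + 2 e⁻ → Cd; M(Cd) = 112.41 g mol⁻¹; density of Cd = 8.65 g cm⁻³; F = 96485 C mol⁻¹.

79.8 μm

Q = I·t = 0.3330 × 63720 = 21220 C; n(e⁻) = 0.2199 mol.
n(Cd) = n(e⁻)/2 = 0.1100 mol, so m = 0.1100 × 112.41 = 12.36 g.
Volume = m/ρ = 12.36 / 8.65 = 1.429 cm³.
Thickness = V/A = 1.429 / 179 = 0.00798 cm = 79.8 μm.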